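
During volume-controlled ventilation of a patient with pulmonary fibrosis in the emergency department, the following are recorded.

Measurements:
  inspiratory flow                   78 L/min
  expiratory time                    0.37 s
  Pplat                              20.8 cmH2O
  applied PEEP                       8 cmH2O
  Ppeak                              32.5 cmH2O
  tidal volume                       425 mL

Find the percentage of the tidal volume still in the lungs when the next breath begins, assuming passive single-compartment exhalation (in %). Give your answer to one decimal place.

Flow: 78 L/min ÷ 60 = 1.3 L/s.
R = (PIP − Pplat)/V̇ = (32.5 − 20.8) / 1.3 = 11.7/1.3 = 9.0 cmH2O·s/L.
C = Vt/(Pplat − PEEP) = 425.0 / (20.8 − 8) = 425.0/12.8 = 33.203 mL/cmH2O.
τ = R × C = 9.0 × 0.0332 L/cmH2O = 0.2988 s.
Fraction remaining at end-expiration = e^(−Te/τ) = e^(−0.37/0.2988) = 0.2899 → 28.99%.

29.0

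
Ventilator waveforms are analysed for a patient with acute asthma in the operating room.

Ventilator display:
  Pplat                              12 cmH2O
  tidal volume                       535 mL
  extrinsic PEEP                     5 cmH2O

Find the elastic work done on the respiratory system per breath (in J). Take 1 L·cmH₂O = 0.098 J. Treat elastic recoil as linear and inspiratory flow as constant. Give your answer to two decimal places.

Elastic work ≈ ½ × (Pplat − PEEP) × Vt = 0.5 × (12 − 5) × 0.535 L = 0.5 × 7.0 × 0.535 = 1.873 L·cmH2O.
× 0.098 J/(L·cmH2O) → 0.1836 J.

0.18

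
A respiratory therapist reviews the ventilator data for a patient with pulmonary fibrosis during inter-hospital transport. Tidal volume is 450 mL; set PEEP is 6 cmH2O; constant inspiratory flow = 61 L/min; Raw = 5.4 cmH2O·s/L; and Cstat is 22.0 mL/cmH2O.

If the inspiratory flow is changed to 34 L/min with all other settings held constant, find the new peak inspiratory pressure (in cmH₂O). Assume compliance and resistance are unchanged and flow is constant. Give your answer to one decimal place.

Flow: 61 L/min ÷ 60 = 1.0167 L/s.
New flow: 34 L/min ÷ 60 = 0.5667 L/s.
PIP = Vt/C + R·V̇ + PEEP (constant-flow equation of motion).
Only the resistive term changes: ΔPIP = R × ΔV̇ = 5.4 × (0.5667 − 1.0167) = 5.4 × -0.45 = -2.43 cmH2O.
Original PIP = 450/22.0 + 5.4×1.0167 + 6 = 31.945 cmH2O; new PIP = 31.945 + (-2.43) = 29.515 cmH2O.

29.5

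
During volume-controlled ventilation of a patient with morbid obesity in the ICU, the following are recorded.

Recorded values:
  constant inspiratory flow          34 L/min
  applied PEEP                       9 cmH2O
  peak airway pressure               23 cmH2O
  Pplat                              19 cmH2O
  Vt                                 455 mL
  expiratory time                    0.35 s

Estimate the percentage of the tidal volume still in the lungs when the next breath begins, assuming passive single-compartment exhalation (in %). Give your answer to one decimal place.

Flow: 34 L/min ÷ 60 = 0.5667 L/s.
R = (PIP − Pplat)/V̇ = (23 − 19) / 0.5667 = 4.0/0.5667 = 7.058 cmH2O·s/L.
C = Vt/(Pplat − PEEP) = 455.0 / (19 − 9) = 455.0/10.0 = 45.5 mL/cmH2O.
τ = R × C = 7.058 × 0.0455 L/cmH2O = 0.3211 s.
Fraction remaining at end-expiration = e^(−Te/τ) = e^(−0.35/0.3211) = 0.3362 → 33.62%.

33.6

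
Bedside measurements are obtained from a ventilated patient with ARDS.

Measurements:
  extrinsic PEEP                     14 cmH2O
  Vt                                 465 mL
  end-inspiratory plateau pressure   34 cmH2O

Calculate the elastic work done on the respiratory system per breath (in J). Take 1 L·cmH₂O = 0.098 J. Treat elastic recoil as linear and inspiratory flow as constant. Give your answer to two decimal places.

Elastic work ≈ ½ × (Pplat − PEEP) × Vt = 0.5 × (34 − 14) × 0.465 L = 0.5 × 20.0 × 0.465 = 4.65 L·cmH2O.
× 0.098 J/(L·cmH2O) → 0.4557 J.

0.46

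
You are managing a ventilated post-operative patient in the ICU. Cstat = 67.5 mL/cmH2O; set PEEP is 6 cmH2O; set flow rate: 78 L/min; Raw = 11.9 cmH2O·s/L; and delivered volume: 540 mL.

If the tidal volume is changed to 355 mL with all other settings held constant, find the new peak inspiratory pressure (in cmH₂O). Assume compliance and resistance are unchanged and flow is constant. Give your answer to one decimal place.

Flow: 78 L/min ÷ 60 = 1.3 L/s.
PIP = Vt/C + R·V̇ + PEEP (constant-flow equation of motion).
Only the elastic term changes: ΔPIP = ΔVt / C = (355 − 540) / 67.5 = -2.741 cmH2O.
Original PIP = 540/67.5 + 11.9×1.3 + 6 = 29.47 cmH2O; new PIP = 29.47 + (-2.741) = 26.729 cmH2O.

26.7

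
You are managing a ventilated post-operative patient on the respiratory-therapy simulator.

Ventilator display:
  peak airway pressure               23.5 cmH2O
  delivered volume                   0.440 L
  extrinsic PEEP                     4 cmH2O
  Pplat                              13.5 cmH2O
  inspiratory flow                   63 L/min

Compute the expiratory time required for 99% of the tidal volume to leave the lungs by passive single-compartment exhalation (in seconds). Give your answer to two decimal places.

2.03

Flow: 63 L/min ÷ 60 = 1.05 L/s.
R = (PIP − Pplat)/V̇ = (23.5 − 13.5) / 1.05 = 10.0/1.05 = 9.524 cmH2O·s/L.
C = Vt/(Pplat − PEEP) = 440.0 / (13.5 − 4) = 440.0/9.5 = 46.316 mL/cmH2O.
τ = R × C = 9.524 × 0.04632 L/cmH2O = 0.4412 s.
t = −τ·ln(1 − 0.99) = −0.4412·ln(0.01) = 2.032 s.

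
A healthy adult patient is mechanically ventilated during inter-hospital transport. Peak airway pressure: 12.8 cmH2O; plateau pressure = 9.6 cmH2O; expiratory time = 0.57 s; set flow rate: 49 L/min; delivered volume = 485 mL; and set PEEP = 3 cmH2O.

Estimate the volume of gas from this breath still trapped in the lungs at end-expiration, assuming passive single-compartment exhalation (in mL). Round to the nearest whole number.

Flow: 49 L/min ÷ 60 = 0.8167 L/s.
R = (PIP − Pplat)/V̇ = (12.8 − 9.6) / 0.8167 = 3.2/0.8167 = 3.918 cmH2O·s/L.
C = Vt/(Pplat − PEEP) = 485.0 / (9.6 − 3) = 485.0/6.6 = 73.485 mL/cmH2O.
τ = R × C = 3.918 × 0.07349 L/cmH2O = 0.2879 s.
Fraction remaining = e^(−Te/τ) = e^(−0.57/0.2879) = 0.1381.
Trapped volume = 485.0 × 0.1381 = 66.979 mL.

67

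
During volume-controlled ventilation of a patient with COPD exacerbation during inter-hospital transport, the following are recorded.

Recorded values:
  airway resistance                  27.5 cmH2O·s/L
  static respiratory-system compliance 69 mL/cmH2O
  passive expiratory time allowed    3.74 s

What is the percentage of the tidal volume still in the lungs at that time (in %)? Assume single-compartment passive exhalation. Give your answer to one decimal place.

τ = R × C = 27.5 × 69 mL/cmH2O = 27.5 × 0.069 L/cmH2O = 1.898 s.
Passive exhalation: V(t)/V₀ = e^(−t/τ) = e^(−3.74/1.898) = 0.1394.
Fraction remaining = 0.1394 → 13.94%.

13.9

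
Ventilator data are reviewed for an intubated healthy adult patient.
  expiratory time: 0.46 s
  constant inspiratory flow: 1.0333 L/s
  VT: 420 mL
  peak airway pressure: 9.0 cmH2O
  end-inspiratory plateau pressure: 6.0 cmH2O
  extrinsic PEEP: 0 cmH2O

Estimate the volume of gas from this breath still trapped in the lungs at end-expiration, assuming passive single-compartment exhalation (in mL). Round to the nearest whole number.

R = (PIP − Pplat)/V̇ = (9.0 − 6.0) / 1.0333 = 3.0/1.0333 = 2.903 cmH2O·s/L.
C = Vt/(Pplat − PEEP) = 420.0 / (6.0 − 0) = 420.0/6.0 = 70.0 mL/cmH2O.
τ = R × C = 2.903 × 0.07 L/cmH2O = 0.2032 s.
Fraction remaining = e^(−Te/τ) = e^(−0.46/0.2032) = 0.104.
Trapped volume = 420.0 × 0.104 = 43.68 mL.

44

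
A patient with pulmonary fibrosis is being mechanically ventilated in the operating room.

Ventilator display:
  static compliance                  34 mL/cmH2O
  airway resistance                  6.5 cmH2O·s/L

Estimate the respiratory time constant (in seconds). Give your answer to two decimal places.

τ = R × C = 6.5 × 34 mL/cmH2O = 6.5 × 0.034 L/cmH2O = 0.221 s.

0.22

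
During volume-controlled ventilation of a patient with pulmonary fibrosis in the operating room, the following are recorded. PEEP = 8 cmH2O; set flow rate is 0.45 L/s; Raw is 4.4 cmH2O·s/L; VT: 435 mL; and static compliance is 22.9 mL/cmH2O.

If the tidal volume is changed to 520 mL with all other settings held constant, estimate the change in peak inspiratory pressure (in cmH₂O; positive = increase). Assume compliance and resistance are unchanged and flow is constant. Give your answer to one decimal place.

PIP = Vt/C + R·V̇ + PEEP (constant-flow equation of motion).
Only the elastic term changes: ΔPIP = ΔVt / C = (520 − 435) / 22.9 = 3.712 cmH2O.

3.7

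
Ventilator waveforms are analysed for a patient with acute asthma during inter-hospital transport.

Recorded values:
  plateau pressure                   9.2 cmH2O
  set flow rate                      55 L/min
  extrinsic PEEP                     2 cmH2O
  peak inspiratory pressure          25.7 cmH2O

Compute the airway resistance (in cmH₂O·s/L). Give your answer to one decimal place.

18.0

Flow: 55 L/min ÷ 60 = 0.9167 L/s.
Raw = (PIP − Pplat) / flow = (25.7 − 9.2) / 0.9167 = 16.5 / 0.9167 = 17.999 cmH2O·s/L.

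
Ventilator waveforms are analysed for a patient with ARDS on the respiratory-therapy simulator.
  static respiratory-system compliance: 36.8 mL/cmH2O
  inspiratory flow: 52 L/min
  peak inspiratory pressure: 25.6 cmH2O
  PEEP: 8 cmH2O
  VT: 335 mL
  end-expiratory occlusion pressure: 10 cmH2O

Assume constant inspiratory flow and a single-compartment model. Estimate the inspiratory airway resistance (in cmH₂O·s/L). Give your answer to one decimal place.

Flow: 52 L/min ÷ 60 = 0.8667 L/s.
Total PEEP = 10 cmH2O (set 8 + intrinsic 2); this is the baseline alveolar pressure.
Equation of motion (constant flow): PIP = Vt/C + R·V̇ + PEEP.
R·V̇ = PIP − Vt/C − PEEP = 25.6 − 335/36.8 − 10 = 25.6 − 9.103 − 10 = 6.497 cmH2O.
R = 6.497 / 0.8667 = 7.496 cmH2O·s/L.

7.5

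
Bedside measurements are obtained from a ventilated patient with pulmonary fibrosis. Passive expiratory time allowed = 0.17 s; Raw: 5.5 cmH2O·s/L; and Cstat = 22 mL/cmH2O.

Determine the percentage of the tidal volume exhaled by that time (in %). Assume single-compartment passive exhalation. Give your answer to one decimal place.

75.5

τ = R × C = 5.5 × 22 mL/cmH2O = 5.5 × 0.022 L/cmH2O = 0.121 s.
Passive exhalation: V(t)/V₀ = e^(−t/τ) = e^(−0.17/0.121) = 0.2454.
Fraction exhaled = 1 − 0.2454 = 0.7546 → 75.46%.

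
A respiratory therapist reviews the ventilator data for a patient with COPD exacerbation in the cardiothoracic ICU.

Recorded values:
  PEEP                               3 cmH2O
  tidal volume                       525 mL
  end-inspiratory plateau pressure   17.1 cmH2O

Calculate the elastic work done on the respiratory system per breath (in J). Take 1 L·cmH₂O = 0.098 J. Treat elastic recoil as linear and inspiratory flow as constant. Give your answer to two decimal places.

0.36

Elastic work ≈ ½ × (Pplat − PEEP) × Vt = 0.5 × (17.1 − 3) × 0.525 L = 0.5 × 14.1 × 0.525 = 3.701 L·cmH2O.
× 0.098 J/(L·cmH2O) → 0.3627 J.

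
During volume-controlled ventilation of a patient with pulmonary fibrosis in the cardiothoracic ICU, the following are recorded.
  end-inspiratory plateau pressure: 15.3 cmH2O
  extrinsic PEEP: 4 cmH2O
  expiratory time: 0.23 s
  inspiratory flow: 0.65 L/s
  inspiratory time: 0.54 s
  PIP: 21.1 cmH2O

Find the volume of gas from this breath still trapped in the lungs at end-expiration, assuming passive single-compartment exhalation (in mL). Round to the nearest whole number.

Vt = flow × Ti = 0.65 L/s × 0.54 s × 1000 mL/L = 351.0 mL.
R = (PIP − Pplat)/V̇ = (21.1 − 15.3) / 0.65 = 5.8/0.65 = 8.923 cmH2O·s/L.
C = Vt/(Pplat − PEEP) = 351.0 / (15.3 − 4) = 351.0/11.3 = 31.062 mL/cmH2O.
τ = R × C = 8.923 × 0.03106 L/cmH2O = 0.2771 s.
Fraction remaining = e^(−Te/τ) = e^(−0.23/0.2771) = 0.436.
Trapped volume = 351.0 × 0.436 = 153.04 mL.

153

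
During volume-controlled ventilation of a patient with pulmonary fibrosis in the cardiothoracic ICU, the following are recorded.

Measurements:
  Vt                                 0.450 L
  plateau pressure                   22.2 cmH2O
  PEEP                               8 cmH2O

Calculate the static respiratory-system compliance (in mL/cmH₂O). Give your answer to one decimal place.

31.7

Cstat = Vt / (Pplat − PEEP) = 450 / (22.2 − 8) = 450 / 14.2 = 31.69 mL/cmH2O.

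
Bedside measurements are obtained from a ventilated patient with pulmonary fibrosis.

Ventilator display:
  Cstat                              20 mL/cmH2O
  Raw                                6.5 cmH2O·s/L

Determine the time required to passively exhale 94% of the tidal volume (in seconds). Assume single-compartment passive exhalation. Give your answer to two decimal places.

0.37

τ = R × C = 6.5 × 20 mL/cmH2O = 6.5 × 0.020 L/cmH2O = 0.13 s.
Exhaled fraction f = 1 − e^(−t/τ) → t = −τ·ln(1 − f) = −0.13·ln(0.06) = 0.3657 s.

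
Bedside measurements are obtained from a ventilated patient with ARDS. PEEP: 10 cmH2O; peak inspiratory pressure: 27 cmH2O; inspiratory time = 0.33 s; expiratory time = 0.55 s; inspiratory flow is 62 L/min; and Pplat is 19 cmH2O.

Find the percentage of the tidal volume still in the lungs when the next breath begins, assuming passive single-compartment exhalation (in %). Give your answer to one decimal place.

15.3

Flow: 62 L/min ÷ 60 = 1.0333 L/s.
Vt = flow × Ti = 1.0333 L/s × 0.33 s × 1000 mL/L = 340.99 mL.
R = (PIP − Pplat)/V̇ = (27 − 19) / 1.0333 = 8.0/1.0333 = 7.742 cmH2O·s/L.
C = Vt/(Pplat − PEEP) = 340.99 / (19 − 10) = 340.99/9.0 = 37.888 mL/cmH2O.
τ = R × C = 7.742 × 0.03789 L/cmH2O = 0.2933 s.
Fraction remaining at end-expiration = e^(−Te/τ) = e^(−0.55/0.2933) = 0.1533 → 15.33%.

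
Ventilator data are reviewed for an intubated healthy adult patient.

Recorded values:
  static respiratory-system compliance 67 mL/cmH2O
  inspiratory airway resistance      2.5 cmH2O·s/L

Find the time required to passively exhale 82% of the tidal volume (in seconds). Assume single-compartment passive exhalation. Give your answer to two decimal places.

τ = R × C = 2.5 × 67 mL/cmH2O = 2.5 × 0.067 L/cmH2O = 0.1675 s.
Exhaled fraction f = 1 − e^(−t/τ) → t = −τ·ln(1 − f) = −0.1675·ln(0.18) = 0.2872 s.

0.29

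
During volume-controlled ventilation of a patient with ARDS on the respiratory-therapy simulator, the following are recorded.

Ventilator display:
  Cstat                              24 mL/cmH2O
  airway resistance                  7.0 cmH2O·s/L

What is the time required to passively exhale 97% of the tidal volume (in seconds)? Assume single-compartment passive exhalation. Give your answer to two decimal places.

0.59

τ = R × C = 7.0 × 24 mL/cmH2O = 7.0 × 0.024 L/cmH2O = 0.168 s.
Exhaled fraction f = 1 − e^(−t/τ) → t = −τ·ln(1 − f) = −0.168·ln(0.03) = 0.5891 s.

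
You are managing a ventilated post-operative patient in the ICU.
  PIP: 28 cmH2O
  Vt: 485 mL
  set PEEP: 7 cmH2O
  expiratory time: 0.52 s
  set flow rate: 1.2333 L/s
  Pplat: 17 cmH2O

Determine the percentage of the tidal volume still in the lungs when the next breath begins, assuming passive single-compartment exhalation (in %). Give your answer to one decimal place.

R = (PIP − Pplat)/V̇ = (28 − 17) / 1.2333 = 11.0/1.2333 = 8.919 cmH2O·s/L.
C = Vt/(Pplat − PEEP) = 485.0 / (17 − 7) = 485.0/10.0 = 48.5 mL/cmH2O.
τ = R × C = 8.919 × 0.0485 L/cmH2O = 0.4326 s.
Fraction remaining at end-expiration = e^(−Te/τ) = e^(−0.52/0.4326) = 0.3006 → 30.06%.

30.1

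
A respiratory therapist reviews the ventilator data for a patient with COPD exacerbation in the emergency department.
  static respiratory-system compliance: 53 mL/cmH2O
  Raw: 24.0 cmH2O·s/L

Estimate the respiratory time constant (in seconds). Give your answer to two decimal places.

τ = R × C = 24.0 × 53 mL/cmH2O = 24.0 × 0.053 L/cmH2O = 1.272 s.

1.27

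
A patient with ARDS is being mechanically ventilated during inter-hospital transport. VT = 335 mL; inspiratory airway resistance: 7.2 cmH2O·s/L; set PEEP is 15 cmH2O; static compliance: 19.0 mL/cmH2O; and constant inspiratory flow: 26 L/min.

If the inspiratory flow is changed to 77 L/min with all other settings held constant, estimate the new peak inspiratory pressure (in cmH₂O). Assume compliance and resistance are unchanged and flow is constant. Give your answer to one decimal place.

41.9

Flow: 26 L/min ÷ 60 = 0.4333 L/s.
New flow: 77 L/min ÷ 60 = 1.2833 L/s.
PIP = Vt/C + R·V̇ + PEEP (constant-flow equation of motion).
Only the resistive term changes: ΔPIP = R × ΔV̇ = 7.2 × (1.2833 − 0.4333) = 7.2 × 0.85 = 6.12 cmH2O.
Original PIP = 335/19.0 + 7.2×0.4333 + 15 = 35.751 cmH2O; new PIP = 35.751 + (6.12) = 41.871 cmH2O.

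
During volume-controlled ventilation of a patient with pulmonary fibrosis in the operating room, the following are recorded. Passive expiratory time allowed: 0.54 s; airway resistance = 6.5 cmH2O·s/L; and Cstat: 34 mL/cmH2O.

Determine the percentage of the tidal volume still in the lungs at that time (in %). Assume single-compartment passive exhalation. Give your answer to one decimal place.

τ = R × C = 6.5 × 34 mL/cmH2O = 6.5 × 0.034 L/cmH2O = 0.221 s.
Passive exhalation: V(t)/V₀ = e^(−t/τ) = e^(−0.54/0.221) = 0.08686.
Fraction remaining = 0.08686 → 8.686%.

8.7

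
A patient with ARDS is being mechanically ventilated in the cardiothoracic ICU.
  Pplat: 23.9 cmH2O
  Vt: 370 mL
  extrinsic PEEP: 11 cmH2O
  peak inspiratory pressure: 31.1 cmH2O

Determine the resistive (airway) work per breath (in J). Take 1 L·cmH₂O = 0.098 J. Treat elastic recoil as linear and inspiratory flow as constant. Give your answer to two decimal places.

With constant inspiratory flow the resistive pressure is constant at PIP − Pplat = 31.1 − 23.9 = 7.2 cmH2O, so resistive work = 7.2 × 0.370 = 2.664 L·cmH2O.
× 0.098 J/(L·cmH2O) → 0.2611 J.

0.26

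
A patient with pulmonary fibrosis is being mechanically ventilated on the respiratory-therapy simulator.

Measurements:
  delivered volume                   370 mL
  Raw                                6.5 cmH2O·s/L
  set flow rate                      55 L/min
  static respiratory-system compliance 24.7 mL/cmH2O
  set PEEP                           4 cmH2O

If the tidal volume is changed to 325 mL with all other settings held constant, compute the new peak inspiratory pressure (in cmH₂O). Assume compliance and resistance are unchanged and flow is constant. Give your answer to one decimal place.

23.1

Flow: 55 L/min ÷ 60 = 0.9167 L/s.
PIP = Vt/C + R·V̇ + PEEP (constant-flow equation of motion).
Only the elastic term changes: ΔPIP = ΔVt / C = (325 − 370) / 24.7 = -1.822 cmH2O.
Original PIP = 370/24.7 + 6.5×0.9167 + 4 = 24.938 cmH2O; new PIP = 24.938 + (-1.822) = 23.116 cmH2O.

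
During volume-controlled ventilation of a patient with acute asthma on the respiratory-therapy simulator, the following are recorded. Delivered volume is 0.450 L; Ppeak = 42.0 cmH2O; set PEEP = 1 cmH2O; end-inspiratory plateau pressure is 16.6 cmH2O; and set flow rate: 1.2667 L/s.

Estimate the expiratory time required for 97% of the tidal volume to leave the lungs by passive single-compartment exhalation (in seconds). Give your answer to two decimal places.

R = (PIP − Pplat)/V̇ = (42.0 − 16.6) / 1.2667 = 25.4/1.2667 = 20.052 cmH2O·s/L.
C = Vt/(Pplat − PEEP) = 450.0 / (16.6 − 1) = 450.0/15.6 = 28.846 mL/cmH2O.
τ = R × C = 20.052 × 0.02885 L/cmH2O = 0.5785 s.
t = −τ·ln(1 − 0.97) = −0.5785·ln(0.03) = 2.029 s.

2.03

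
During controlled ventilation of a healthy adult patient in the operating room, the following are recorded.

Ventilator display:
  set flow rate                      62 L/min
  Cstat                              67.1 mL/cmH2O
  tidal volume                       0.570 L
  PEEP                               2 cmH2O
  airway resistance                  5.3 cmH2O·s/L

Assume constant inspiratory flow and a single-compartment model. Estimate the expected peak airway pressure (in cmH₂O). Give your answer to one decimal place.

16.0

Flow: 62 L/min ÷ 60 = 1.0333 L/s.
Equation of motion (constant flow): PIP = Vt/C + R·V̇ + PEEP.
PIP = 570/67.1 + 5.3×1.0333 + 2 = 8.495 + 5.476 + 2 = 15.971 cmH2O.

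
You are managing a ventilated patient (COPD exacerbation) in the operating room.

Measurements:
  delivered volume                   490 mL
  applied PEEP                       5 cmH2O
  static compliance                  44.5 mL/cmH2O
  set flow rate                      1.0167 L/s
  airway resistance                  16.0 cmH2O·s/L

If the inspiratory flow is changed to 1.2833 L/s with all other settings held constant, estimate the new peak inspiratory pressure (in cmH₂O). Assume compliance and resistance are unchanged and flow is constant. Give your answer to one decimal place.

36.5

PIP = Vt/C + R·V̇ + PEEP (constant-flow equation of motion).
Only the resistive term changes: ΔPIP = R × ΔV̇ = 16.0 × (1.2833 − 1.0167) = 16.0 × 0.2666 = 4.266 cmH2O.
Original PIP = 490/44.5 + 16.0×1.0167 + 5 = 32.278 cmH2O; new PIP = 32.278 + (4.266) = 36.544 cmH2O.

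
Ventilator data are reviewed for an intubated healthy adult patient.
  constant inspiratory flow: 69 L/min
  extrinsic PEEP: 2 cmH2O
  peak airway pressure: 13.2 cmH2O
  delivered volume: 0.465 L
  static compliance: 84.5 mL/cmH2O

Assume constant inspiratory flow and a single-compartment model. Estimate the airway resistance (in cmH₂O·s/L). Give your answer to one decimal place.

Flow: 69 L/min ÷ 60 = 1.15 L/s.
Equation of motion (constant flow): PIP = Vt/C + R·V̇ + PEEP.
R·V̇ = PIP − Vt/C − PEEP = 13.2 − 465/84.5 − 2 = 13.2 − 5.503 − 2 = 5.697 cmH2O.
R = 5.697 / 1.15 = 4.954 cmH2O·s/L.

5.0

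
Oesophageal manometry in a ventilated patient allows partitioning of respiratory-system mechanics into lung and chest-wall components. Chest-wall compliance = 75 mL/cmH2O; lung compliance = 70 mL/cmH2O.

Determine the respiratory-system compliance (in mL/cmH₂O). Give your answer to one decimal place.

36.2

Lung and chest wall are elastances in series: 1/Crs = 1/CL + 1/Ccw.
1/Crs = 1/70 + 1/75 = 0.02762.
Crs = 36.206 mL/cmH2O.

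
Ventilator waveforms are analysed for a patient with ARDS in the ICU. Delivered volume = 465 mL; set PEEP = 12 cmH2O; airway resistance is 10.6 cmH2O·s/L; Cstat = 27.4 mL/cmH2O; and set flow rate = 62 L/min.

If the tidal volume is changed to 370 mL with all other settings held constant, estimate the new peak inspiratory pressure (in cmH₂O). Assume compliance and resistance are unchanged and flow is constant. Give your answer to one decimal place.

36.5

Flow: 62 L/min ÷ 60 = 1.0333 L/s.
PIP = Vt/C + R·V̇ + PEEP (constant-flow equation of motion).
Only the elastic term changes: ΔPIP = ΔVt / C = (370 − 465) / 27.4 = -3.467 cmH2O.
Original PIP = 465/27.4 + 10.6×1.0333 + 12 = 39.924 cmH2O; new PIP = 39.924 + (-3.467) = 36.457 cmH2O.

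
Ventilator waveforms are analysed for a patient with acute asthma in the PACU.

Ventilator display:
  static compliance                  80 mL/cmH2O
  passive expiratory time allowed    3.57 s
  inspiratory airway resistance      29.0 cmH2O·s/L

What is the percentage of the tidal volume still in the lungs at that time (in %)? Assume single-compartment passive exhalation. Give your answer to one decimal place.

τ = R × C = 29.0 × 80 mL/cmH2O = 29.0 × 0.080 L/cmH2O = 2.32 s.
Passive exhalation: V(t)/V₀ = e^(−t/τ) = e^(−3.57/2.32) = 0.2146.
Fraction remaining = 0.2146 → 21.46%.

21.5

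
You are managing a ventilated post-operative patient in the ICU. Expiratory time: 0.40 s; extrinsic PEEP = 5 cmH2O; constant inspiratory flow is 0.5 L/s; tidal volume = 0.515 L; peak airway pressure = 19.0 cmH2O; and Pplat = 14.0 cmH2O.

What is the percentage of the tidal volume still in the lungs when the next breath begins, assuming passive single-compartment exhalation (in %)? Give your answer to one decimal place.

49.7

R = (PIP − Pplat)/V̇ = (19.0 − 14.0) / 0.5 = 5.0/0.5 = 10.0 cmH2O·s/L.
C = Vt/(Pplat − PEEP) = 515.0 / (14.0 − 5) = 515.0/9.0 = 57.222 mL/cmH2O.
τ = R × C = 10.0 × 0.05722 L/cmH2O = 0.5722 s.
Fraction remaining at end-expiration = e^(−Te/τ) = e^(−0.40/0.5722) = 0.4971 → 49.71%.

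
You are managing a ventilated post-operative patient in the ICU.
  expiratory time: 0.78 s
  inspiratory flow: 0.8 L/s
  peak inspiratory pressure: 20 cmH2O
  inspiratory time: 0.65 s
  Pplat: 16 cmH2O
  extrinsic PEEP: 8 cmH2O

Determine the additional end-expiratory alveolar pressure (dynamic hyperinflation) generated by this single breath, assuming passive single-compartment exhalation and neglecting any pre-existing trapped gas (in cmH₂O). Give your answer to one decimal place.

0.7

Vt = flow × Ti = 0.8 L/s × 0.65 s × 1000 mL/L = 520.0 mL.
R = (PIP − Pplat)/V̇ = (20 − 16) / 0.8 = 4.0/0.8 = 5.0 cmH2O·s/L.
C = Vt/(Pplat − PEEP) = 520.0 / (16 − 8) = 520.0/8.0 = 65.0 mL/cmH2O.
τ = R × C = 5.0 × 0.065 L/cmH2O = 0.325 s.
Fraction remaining = e^(−Te/τ) = e^(−0.78/0.325) = 0.09072; trapped volume = 520.0 × 0.09072 = 47.174 mL.
Additional alveolar pressure from trapping ≈ V_trapped / C = 47.174 / 65.0 = 0.7258 cmH2O.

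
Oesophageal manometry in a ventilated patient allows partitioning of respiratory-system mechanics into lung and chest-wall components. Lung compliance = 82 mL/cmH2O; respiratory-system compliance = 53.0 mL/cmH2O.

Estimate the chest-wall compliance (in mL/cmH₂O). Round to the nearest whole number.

150

1/Ccw = 1/Crs − 1/CL.
1/Ccw = 1/53.0 − 1/82 = 0.006673.
Ccw = 149.86 mL/cmH2O.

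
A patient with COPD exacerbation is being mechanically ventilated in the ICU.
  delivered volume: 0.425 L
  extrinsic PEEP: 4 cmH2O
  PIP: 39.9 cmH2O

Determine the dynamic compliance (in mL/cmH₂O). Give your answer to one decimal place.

Dynamic compliance = Vt / (PIP − PEEP) = 425 / (39.9 − 4) = 425 / 35.9 = 11.838 mL/cmH2O.

11.8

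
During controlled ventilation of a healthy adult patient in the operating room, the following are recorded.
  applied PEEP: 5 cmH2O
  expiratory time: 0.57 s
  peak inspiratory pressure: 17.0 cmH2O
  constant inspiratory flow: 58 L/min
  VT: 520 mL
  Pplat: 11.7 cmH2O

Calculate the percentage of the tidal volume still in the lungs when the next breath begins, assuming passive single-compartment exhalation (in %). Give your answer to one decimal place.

Flow: 58 L/min ÷ 60 = 0.9667 L/s.
R = (PIP − Pplat)/V̇ = (17.0 − 11.7) / 0.9667 = 5.3/0.9667 = 5.483 cmH2O·s/L.
C = Vt/(Pplat − PEEP) = 520.0 / (11.7 − 5) = 520.0/6.7 = 77.612 mL/cmH2O.
τ = R × C = 5.483 × 0.07761 L/cmH2O = 0.4255 s.
Fraction remaining at end-expiration = e^(−Te/τ) = e^(−0.57/0.4255) = 0.262 → 26.2%.

26.2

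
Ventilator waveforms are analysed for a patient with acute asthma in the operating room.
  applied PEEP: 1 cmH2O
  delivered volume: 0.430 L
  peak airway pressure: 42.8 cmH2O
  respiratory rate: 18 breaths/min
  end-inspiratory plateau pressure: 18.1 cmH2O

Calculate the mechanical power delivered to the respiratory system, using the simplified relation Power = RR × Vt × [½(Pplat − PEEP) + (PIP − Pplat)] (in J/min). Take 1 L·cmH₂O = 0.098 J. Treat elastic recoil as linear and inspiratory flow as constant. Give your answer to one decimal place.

Per-breath work = Vt × [½(Pplat−PEEP) + (PIP−Pplat)] = 0.430 × [0.5×17.1 + 24.7] = 0.430 × 33.25 = 14.298 L·cmH2O.
Power = 18 × 14.298 = 257.36 L·cmH2O/min.
× 0.098 J/(L·cmH2O) → 25.221 J/min.

25.2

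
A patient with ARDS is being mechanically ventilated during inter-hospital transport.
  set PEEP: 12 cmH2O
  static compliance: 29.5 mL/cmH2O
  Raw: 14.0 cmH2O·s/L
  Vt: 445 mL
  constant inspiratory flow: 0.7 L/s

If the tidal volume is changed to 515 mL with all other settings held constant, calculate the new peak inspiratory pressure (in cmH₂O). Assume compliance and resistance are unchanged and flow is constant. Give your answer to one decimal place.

PIP = Vt/C + R·V̇ + PEEP (constant-flow equation of motion).
Only the elastic term changes: ΔPIP = ΔVt / C = (515 − 445) / 29.5 = 2.373 cmH2O.
Original PIP = 445/29.5 + 14.0×0.7 + 12 = 36.885 cmH2O; new PIP = 36.885 + (2.373) = 39.258 cmH2O.

39.3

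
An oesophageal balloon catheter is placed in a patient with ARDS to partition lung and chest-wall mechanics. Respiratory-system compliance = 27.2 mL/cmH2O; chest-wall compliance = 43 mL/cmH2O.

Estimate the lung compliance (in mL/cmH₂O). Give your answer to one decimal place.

1/CL = 1/Crs − 1/Ccw.
1/CL = 1/27.2 − 1/43 = 0.01351.
CL = 74.019 mL/cmH2O.

74.0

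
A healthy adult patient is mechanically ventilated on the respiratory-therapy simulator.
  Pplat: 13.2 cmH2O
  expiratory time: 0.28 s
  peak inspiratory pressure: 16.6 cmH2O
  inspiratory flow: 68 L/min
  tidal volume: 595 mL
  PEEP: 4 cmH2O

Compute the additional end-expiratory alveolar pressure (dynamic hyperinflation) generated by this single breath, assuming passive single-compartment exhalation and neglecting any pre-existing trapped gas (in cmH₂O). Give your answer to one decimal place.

2.2

Flow: 68 L/min ÷ 60 = 1.1333 L/s.
R = (PIP − Pplat)/V̇ = (16.6 − 13.2) / 1.1333 = 3.4/1.1333 = 3.0 cmH2O·s/L.
C = Vt/(Pplat − PEEP) = 595.0 / (13.2 − 4) = 595.0/9.2 = 64.674 mL/cmH2O.
τ = R × C = 3.0 × 0.06467 L/cmH2O = 0.194 s.
Fraction remaining = e^(−Te/τ) = e^(−0.28/0.194) = 0.2361; trapped volume = 595.0 × 0.2361 = 140.48 mL.
Additional alveolar pressure from trapping ≈ V_trapped / C = 140.48 / 64.674 = 2.172 cmH2O.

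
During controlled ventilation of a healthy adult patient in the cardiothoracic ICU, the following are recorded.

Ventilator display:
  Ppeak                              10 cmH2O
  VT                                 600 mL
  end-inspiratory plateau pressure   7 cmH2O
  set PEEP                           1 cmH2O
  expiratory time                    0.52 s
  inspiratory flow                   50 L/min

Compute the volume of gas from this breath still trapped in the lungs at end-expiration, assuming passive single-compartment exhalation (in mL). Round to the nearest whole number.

Flow: 50 L/min ÷ 60 = 0.8333 L/s.
R = (PIP − Pplat)/V̇ = (10 − 7) / 0.8333 = 3.0/0.8333 = 3.6 cmH2O·s/L.
C = Vt/(Pplat − PEEP) = 600.0 / (7 − 1) = 600.0/6.0 = 100.0 mL/cmH2O.
τ = R × C = 3.6 × 0.1 L/cmH2O = 0.36 s.
Fraction remaining = e^(−Te/τ) = e^(−0.52/0.36) = 0.2359.
Trapped volume = 600.0 × 0.2359 = 141.54 mL.

142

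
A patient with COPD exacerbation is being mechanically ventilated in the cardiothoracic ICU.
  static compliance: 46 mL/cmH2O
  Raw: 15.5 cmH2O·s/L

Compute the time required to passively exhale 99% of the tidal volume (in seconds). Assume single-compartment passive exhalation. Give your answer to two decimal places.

τ = R × C = 15.5 × 46 mL/cmH2O = 15.5 × 0.046 L/cmH2O = 0.713 s.
Exhaled fraction f = 1 − e^(−t/τ) → t = −τ·ln(1 − f) = −0.713·ln(0.01) = 3.283 s.

3.28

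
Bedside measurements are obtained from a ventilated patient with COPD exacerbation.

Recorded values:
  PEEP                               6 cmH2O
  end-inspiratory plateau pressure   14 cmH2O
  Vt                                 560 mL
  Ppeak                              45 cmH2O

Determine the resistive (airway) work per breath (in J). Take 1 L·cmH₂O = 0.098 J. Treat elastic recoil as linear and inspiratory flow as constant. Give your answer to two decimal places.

With constant inspiratory flow the resistive pressure is constant at PIP − Pplat = 45 − 14 = 31.0 cmH2O, so resistive work = 31.0 × 0.560 = 17.36 L·cmH2O.
× 0.098 J/(L·cmH2O) → 1.701 J.

1.70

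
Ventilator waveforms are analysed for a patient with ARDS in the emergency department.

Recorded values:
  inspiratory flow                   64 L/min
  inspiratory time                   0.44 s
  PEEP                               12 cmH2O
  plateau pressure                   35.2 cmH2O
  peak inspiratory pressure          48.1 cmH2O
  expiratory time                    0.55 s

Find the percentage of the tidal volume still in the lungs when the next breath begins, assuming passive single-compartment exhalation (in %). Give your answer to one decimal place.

Flow: 64 L/min ÷ 60 = 1.0667 L/s.
Vt = flow × Ti = 1.0667 L/s × 0.44 s × 1000 mL/L = 469.35 mL.
R = (PIP − Pplat)/V̇ = (48.1 − 35.2) / 1.0667 = 12.9/1.0667 = 12.093 cmH2O·s/L.
C = Vt/(Pplat − PEEP) = 469.35 / (35.2 − 12) = 469.35/23.2 = 20.231 mL/cmH2O.
τ = R × C = 12.093 × 0.02023 L/cmH2O = 0.2446 s.
Fraction remaining at end-expiration = e^(−Te/τ) = e^(−0.55/0.2446) = 0.1056 → 10.56%.

10.6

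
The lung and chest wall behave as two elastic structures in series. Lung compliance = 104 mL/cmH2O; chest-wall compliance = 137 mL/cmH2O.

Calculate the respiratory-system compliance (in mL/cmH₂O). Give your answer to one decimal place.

59.1

Lung and chest wall are elastances in series: 1/Crs = 1/CL + 1/Ccw.
1/Crs = 1/104 + 1/137 = 0.01691.
Crs = 59.137 mL/cmH2O.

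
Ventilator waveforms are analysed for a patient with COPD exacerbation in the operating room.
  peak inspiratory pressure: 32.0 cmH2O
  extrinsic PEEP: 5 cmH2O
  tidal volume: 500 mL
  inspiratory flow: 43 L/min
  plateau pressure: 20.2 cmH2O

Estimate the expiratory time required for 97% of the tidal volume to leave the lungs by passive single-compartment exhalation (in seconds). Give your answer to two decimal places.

Flow: 43 L/min ÷ 60 = 0.7167 L/s.
R = (PIP − Pplat)/V̇ = (32.0 − 20.2) / 0.7167 = 11.8/0.7167 = 16.464 cmH2O·s/L.
C = Vt/(Pplat − PEEP) = 500.0 / (20.2 − 5) = 500.0/15.2 = 32.895 mL/cmH2O.
τ = R × C = 16.464 × 0.0329 L/cmH2O = 0.5417 s.
t = −τ·ln(1 − 0.97) = −0.5417·ln(0.03) = 1.9 s.

1.90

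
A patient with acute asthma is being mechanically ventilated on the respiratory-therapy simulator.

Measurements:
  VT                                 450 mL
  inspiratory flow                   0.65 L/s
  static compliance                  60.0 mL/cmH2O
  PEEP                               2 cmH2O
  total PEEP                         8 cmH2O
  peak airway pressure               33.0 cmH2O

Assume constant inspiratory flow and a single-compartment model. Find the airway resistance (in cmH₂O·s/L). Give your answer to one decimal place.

Total PEEP = 8 cmH2O (set 2 + intrinsic 6); this is the baseline alveolar pressure.
Equation of motion (constant flow): PIP = Vt/C + R·V̇ + PEEP.
R·V̇ = PIP − Vt/C − PEEP = 33.0 − 450/60.0 − 8 = 33.0 − 7.5 − 8 = 17.5 cmH2O.
R = 17.5 / 0.65 = 26.923 cmH2O·s/L.

26.9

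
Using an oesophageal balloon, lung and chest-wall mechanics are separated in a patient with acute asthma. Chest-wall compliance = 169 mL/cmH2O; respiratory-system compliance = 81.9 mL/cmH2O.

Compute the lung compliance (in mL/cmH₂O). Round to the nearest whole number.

159

1/CL = 1/Crs − 1/Ccw.
1/CL = 1/81.9 − 1/169 = 0.006293.
CL = 158.91 mL/cmH2O.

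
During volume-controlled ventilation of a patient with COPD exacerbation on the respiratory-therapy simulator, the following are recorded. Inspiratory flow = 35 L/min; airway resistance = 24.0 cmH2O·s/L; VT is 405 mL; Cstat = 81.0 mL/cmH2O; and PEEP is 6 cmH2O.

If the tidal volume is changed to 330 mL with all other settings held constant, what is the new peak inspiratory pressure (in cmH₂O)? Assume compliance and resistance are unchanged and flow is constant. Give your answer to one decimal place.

Flow: 35 L/min ÷ 60 = 0.5833 L/s.
PIP = Vt/C + R·V̇ + PEEP (constant-flow equation of motion).
Only the elastic term changes: ΔPIP = ΔVt / C = (330 − 405) / 81.0 = -0.9259 cmH2O.
Original PIP = 405/81.0 + 24.0×0.5833 + 6 = 24.999 cmH2O; new PIP = 24.999 + (-0.9259) = 24.073 cmH2O.

24.1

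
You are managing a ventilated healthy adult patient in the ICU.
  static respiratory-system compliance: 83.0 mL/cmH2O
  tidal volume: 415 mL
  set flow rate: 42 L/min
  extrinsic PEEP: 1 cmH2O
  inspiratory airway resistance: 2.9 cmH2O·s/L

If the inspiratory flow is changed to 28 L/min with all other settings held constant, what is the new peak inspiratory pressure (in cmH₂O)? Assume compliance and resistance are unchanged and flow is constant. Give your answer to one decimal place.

Flow: 42 L/min ÷ 60 = 0.7 L/s.
New flow: 28 L/min ÷ 60 = 0.4667 L/s.
PIP = Vt/C + R·V̇ + PEEP (constant-flow equation of motion).
Only the resistive term changes: ΔPIP = R × ΔV̇ = 2.9 × (0.4667 − 0.7) = 2.9 × -0.2333 = -0.6766 cmH2O.
Original PIP = 415/83.0 + 2.9×0.7 + 1 = 8.03 cmH2O; new PIP = 8.03 + (-0.6766) = 7.353 cmH2O.

7.4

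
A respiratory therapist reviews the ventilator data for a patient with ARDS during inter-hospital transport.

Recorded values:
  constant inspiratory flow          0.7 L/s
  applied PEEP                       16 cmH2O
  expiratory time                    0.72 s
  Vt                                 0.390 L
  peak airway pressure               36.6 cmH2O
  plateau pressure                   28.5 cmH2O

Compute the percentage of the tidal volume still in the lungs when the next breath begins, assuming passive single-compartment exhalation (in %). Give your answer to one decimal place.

R = (PIP − Pplat)/V̇ = (36.6 − 28.5) / 0.7 = 8.1/0.7 = 11.571 cmH2O·s/L.
C = Vt/(Pplat − PEEP) = 390.0 / (28.5 − 16) = 390.0/12.5 = 31.2 mL/cmH2O.
τ = R × C = 11.571 × 0.0312 L/cmH2O = 0.361 s.
Fraction remaining at end-expiration = e^(−Te/τ) = e^(−0.72/0.361) = 0.1361 → 13.61%.

13.6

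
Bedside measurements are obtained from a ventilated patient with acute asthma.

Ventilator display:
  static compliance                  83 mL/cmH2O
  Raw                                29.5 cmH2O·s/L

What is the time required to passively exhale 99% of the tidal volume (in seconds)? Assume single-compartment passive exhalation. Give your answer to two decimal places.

τ = R × C = 29.5 × 83 mL/cmH2O = 29.5 × 0.083 L/cmH2O = 2.449 s.
Exhaled fraction f = 1 − e^(−t/τ) → t = −τ·ln(1 − f) = −2.449·ln(0.01) = 11.278 s.

11.28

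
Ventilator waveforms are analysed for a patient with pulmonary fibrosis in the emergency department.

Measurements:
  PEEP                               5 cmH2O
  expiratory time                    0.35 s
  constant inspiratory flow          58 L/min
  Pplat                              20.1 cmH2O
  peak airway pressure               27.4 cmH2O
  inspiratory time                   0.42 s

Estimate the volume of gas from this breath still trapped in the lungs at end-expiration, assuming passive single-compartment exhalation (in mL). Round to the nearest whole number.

Flow: 58 L/min ÷ 60 = 0.9667 L/s.
Vt = flow × Ti = 0.9667 L/s × 0.42 s × 1000 mL/L = 406.01 mL.
R = (PIP − Pplat)/V̇ = (27.4 − 20.1) / 0.9667 = 7.3/0.9667 = 7.551 cmH2O·s/L.
C = Vt/(Pplat − PEEP) = 406.01 / (20.1 − 5) = 406.01/15.1 = 26.888 mL/cmH2O.
τ = R × C = 7.551 × 0.02689 L/cmH2O = 0.203 s.
Fraction remaining = e^(−Te/τ) = e^(−0.35/0.203) = 0.1783.
Trapped volume = 406.01 × 0.1783 = 72.392 mL.

72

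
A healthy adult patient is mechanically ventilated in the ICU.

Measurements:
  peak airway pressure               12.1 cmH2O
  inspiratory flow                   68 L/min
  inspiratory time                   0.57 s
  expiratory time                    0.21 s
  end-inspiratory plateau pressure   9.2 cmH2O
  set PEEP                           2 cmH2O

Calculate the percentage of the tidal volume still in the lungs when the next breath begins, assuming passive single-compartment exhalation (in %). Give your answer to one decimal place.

Flow: 68 L/min ÷ 60 = 1.1333 L/s.
Vt = flow × Ti = 1.1333 L/s × 0.57 s × 1000 mL/L = 645.98 mL.
R = (PIP − Pplat)/V̇ = (12.1 − 9.2) / 1.1333 = 2.9/1.1333 = 2.559 cmH2O·s/L.
C = Vt/(Pplat − PEEP) = 645.98 / (9.2 − 2) = 645.98/7.2 = 89.719 mL/cmH2O.
τ = R × C = 2.559 × 0.08972 L/cmH2O = 0.2296 s.
Fraction remaining at end-expiration = e^(−Te/τ) = e^(−0.21/0.2296) = 0.4007 → 40.07%.

40.1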